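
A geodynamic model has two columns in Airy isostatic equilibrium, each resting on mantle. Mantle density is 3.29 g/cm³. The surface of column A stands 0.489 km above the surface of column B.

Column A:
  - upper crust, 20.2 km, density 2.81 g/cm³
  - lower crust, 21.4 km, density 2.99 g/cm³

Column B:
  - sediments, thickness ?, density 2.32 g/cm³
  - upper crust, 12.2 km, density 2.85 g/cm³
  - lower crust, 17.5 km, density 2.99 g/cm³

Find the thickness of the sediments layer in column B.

4.01 km

Take the compensation level at the base of the deeper column (depth z_c below the surface of column A) and equate Σ ρ_i t_i down to z_c; mantle fills any gap and the z_c terms cancel.
Column A: 20.2×2.81 + 21.4×2.99 + (z_c − 41.6)×3.29
Column B: 0.489×0 + x×2.32 + 12.2×2.85 + 17.5×2.99 + (z_c − 0.489 − 29.7 − x)×3.29
The z_c×3.29 term appears on both sides and cancels. Collect the known terms of each column as K = Σ(ρt)_known − 3.29 × (depth of known layers): K_A = 120.748 − 3.29×41.6 = −16.116; K_B = 87.095 − 3.29×(0.489 + 29.7) = −12.22681.
Balance: K_A = K_B − x×(3.29 − 2.32), so x = (K_B − K_A)/(3.29 − 2.32) = 3.88919/0.97 = 4.01 km.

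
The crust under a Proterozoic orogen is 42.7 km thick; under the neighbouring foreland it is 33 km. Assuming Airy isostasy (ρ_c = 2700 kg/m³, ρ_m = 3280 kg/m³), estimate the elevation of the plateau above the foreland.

1.72 km

Excess crust Δ = 42.7 km − 33 km = 9.7 km, split between elevation h and root r with h + r = Δ.
Airy balance ρ_c h = (ρ_m − ρ_c) r gives r = h ρ_c/(ρ_m − ρ_c), so h (1 + ρ_c/(ρ_m − ρ_c)) = Δ, i.e. h = Δ (ρ_m − ρ_c)/ρ_m.
h = 9.7 km × 580/3280 = 1.72 km.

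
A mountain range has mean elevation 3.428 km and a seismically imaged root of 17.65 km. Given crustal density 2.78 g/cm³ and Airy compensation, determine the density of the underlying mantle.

3.32 g/cm³

Airy balance: ρ_c h = (ρ_m − ρ_c) r → ρ_m = ρ_c (1 + h/r).
ρ_m = 2.78 × (1 + 3.428 km/17.65 km) = 3.32 g/cm³.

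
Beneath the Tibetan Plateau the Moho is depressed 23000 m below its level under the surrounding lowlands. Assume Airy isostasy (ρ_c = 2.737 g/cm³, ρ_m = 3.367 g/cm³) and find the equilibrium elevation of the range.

5290 m

Isostatic balance requires: ρ_c h = (ρ_m − ρ_c) r.
h = r (ρ_m − ρ_c) / ρ_c = 23000 m × (3.367 − 2.737) / 2.737 = 5290 m.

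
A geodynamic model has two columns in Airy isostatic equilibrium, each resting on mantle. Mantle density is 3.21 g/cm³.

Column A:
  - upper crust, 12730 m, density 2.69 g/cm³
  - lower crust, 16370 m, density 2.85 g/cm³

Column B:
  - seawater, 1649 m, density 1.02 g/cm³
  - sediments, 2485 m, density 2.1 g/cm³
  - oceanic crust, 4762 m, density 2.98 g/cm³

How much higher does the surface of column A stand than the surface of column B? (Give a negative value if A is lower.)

For any compensation level in the mantle, the mantle terms cancel and isostasy reduces to e = (Σt_A − Σt_B) − (Σ(ρt)_A − Σ(ρt)_B) / ρ_m.
Σt_A = 29100 m; Σt_B = 8896 m; Σ(ρt)_A = 80898.2; Σ(ρt)_B = 21091.24 (in m·g/cm³).
e = (29100 − 8896) − (80898.2 − 21091.24) / 3.21 = 1570 m.

1570 m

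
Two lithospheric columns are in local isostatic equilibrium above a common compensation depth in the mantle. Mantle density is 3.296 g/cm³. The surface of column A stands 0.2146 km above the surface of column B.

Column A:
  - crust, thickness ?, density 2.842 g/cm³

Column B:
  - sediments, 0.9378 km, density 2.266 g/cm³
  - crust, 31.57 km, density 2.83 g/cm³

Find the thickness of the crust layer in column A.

36.1 km

Take the compensation level at the base of the deeper column (depth z_c below the surface of column A) and equate Σ ρ_i t_i down to z_c; mantle fills any gap and the z_c terms cancel.
Column A: x×2.842 + (z_c − 0 − x)×3.296
Column B: 0.2146×0 + 0.9378×2.266 + 31.57×2.83 + (z_c − 0.2146 − 32.5078)×3.296
The z_c×3.296 term appears on both sides and cancels. Collect the known terms of each column as K = Σ(ρt)_known − 3.296 × (depth of known layers): K_A = 0 − 3.296×0 = 0; K_B = 91.4681548 − 3.296×(0.2146 + 32.5078) = −16.3848756.
Balance: K_A − x×(3.296 − 2.842) = K_B, so x = (K_A − K_B)/(3.296 − 2.842) = 16.3849/0.454 = 36.1 km.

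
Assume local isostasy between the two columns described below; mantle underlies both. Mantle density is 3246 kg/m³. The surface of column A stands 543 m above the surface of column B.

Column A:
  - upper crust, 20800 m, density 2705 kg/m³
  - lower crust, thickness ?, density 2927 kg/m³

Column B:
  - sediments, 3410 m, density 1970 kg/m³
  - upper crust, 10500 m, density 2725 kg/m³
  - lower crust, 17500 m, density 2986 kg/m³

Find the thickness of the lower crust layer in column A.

15300 m

Take the compensation level at the base of the deeper column (depth z_c below the surface of column A) and equate Σ ρ_i t_i down to z_c; mantle fills any gap and the z_c terms cancel.
Column A: 20800×2705 + x×2927 + (z_c − 20800 − x)×3246
Column B: 543×0 + 3410×1970 + 10500×2725 + 17500×2986 + (z_c − 543 − 31410)×3246
The z_c×3246 term appears on both sides and cancels. Collect the known terms of each column as K = Σ(ρt)_known − 3246 × (depth of known layers): K_A = 56264000 − 3246×20800 = −11252800; K_B = 87585200 − 3246×(543 + 31410) = −16134238.
Balance: K_A − x×(3246 − 2927) = K_B, so x = (K_A − K_B)/(3246 − 2927) = 4881440/319 = 15300 m.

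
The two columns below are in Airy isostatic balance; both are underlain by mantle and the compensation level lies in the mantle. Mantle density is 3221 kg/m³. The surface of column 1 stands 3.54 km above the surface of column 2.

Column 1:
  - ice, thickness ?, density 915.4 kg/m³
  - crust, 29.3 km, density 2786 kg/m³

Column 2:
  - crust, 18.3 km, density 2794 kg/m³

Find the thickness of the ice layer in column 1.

2.81 km

Take the compensation level at the base of the deeper column (depth z_c below the surface of column 1) and equate Σ ρ_i t_i down to z_c; mantle fills any gap and the z_c terms cancel.
Column 1: x×915.4 + 29.3×2786 + (z_c − 29.3 − x)×3221
Column 2: 3.54×0 + 18.3×2794 + (z_c − 3.54 − 18.3)×3221
The z_c×3221 term appears on both sides and cancels. Collect the known terms of each column as K = Σ(ρt)_known − 3221 × (depth of known layers): K_1 = 81629.8 − 3221×29.3 = −12745.5; K_2 = 51130.2 − 3221×(3.54 + 18.3) = −19216.44.
Balance: K_1 − x×(3221 − 915.4) = K_2, so x = (K_1 − K_2)/(3221 − 915.4) = 6470.94/2305.6 = 2.81 km.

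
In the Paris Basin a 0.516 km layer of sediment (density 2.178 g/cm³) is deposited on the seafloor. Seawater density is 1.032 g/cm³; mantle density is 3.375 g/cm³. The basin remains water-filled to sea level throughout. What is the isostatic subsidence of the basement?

0.252 km

Submarine loading: the sediment displaces seawater, and the subsidence is in turn flooded, so s (ρ_m − ρ_w) = t (ρ_sed − ρ_w).
s = 0.516 km × (2.178 − 1.032) / (3.375 − 1.032) = 0.252 km.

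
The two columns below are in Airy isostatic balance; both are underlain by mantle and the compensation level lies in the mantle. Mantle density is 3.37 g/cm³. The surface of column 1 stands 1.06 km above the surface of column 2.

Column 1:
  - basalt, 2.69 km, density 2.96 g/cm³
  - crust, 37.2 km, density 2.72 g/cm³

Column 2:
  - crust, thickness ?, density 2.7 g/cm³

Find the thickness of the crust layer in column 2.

32.4 km

Take the compensation level at the base of the deeper column (depth z_c below the surface of column 1) and equate Σ ρ_i t_i down to z_c; mantle fills any gap and the z_c terms cancel.
Column 1: 2.69×2.96 + 37.2×2.72 + (z_c − 39.89)×3.37
Column 2: 1.06×0 + x×2.7 + (z_c − 1.06 − 0 − x)×3.37
The z_c×3.37 term appears on both sides and cancels. Collect the known terms of each column as K = Σ(ρt)_known − 3.37 × (depth of known layers): K_1 = 109.1464 − 3.37×39.89 = −25.2829; K_2 = 0 − 3.37×(1.06 + 0) = −3.5722.
Balance: K_1 = K_2 − x×(3.37 − 2.7), so x = (K_2 − K_1)/(3.37 − 2.7) = 21.7107/0.67 = 32.4 km.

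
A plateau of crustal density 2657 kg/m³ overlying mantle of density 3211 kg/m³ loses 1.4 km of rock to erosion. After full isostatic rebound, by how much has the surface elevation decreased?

0.242 km

Rebound u = e ρ_c/ρ_m = 1.4 km × 2657/3211 = 1.158 km.
Net surface drop = e − u = 1.4 km − 1.158 km = e (ρ_m − ρ_c)/ρ_m = 0.242 km.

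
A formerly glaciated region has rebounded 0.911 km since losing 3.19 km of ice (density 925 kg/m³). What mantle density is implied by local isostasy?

ρ_m = ρ_ice t / u = 925 × 3.19 km/0.911 km = 3240 kg/m³.

3240 kg/m³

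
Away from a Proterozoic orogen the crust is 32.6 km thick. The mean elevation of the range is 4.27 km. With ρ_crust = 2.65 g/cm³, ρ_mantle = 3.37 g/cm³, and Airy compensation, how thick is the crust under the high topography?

Root depth r = h ρ_c / (ρ_m − ρ_c) = 4.27 km × 2.65 / 0.72 = 15.72 km.
Total thickness = T + h + r = 32.6 km + 4.27 km + 15.72 km = 52.6 km.

52.6 km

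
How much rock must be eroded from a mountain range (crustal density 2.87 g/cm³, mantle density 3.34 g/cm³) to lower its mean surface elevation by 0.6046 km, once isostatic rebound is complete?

4.3 km

Net drop Δ = e − u = e − e ρ_c/ρ_m = e (ρ_m − ρ_c)/ρ_m.
e = Δ ρ_m/(ρ_m − ρ_c) = 0.6046 km × 3.34/0.47 = 4.3 km.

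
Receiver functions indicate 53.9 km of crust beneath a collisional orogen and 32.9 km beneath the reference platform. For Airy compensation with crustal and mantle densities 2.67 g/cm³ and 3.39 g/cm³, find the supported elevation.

Excess crust Δ = 53.9 km − 32.9 km = 21 km, split between elevation h and root r with h + r = Δ.
Airy balance ρ_c h = (ρ_m − ρ_c) r gives r = h ρ_c/(ρ_m − ρ_c), so h (1 + ρ_c/(ρ_m − ρ_c)) = Δ, i.e. h = Δ (ρ_m − ρ_c)/ρ_m.
h = 21 km × 0.72/3.39 = 4.46 km.

4.46 km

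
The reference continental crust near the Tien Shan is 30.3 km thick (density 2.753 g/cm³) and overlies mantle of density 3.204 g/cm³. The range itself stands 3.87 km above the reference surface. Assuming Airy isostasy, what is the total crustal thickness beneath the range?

57.8 km

Root depth r = h ρ_c / (ρ_m − ρ_c) = 3.87 km × 2.753 / 0.451 = 23.62 km.
Total thickness = T + h + r = 30.3 km + 3.87 km + 23.62 km = 57.8 km.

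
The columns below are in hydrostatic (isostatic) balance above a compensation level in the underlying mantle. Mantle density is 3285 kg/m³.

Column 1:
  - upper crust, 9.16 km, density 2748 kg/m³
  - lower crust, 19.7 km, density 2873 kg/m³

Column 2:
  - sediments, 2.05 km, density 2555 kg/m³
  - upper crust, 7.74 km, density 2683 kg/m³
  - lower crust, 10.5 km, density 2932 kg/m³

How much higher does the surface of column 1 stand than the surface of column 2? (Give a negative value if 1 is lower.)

For any compensation level in the mantle, the mantle terms cancel and isostasy reduces to e = (Σt_1 − Σt_2) − (Σ(ρt)_1 − Σ(ρt)_2) / ρ_m.
Σt_1 = 28.86 km; Σt_2 = 20.29 km; Σ(ρt)_1 = 81769.78; Σ(ρt)_2 = 56790.17 (in km·kg/m³).
e = (28.86 − 20.29) − (81769.78 − 56790.17) / 3285 = 0.966 km.

0.966 km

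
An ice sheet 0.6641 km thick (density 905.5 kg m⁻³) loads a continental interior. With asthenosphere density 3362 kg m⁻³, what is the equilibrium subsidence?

Balancing pressure at the compensation depth: the ice load ρ_ice t is balanced by mantle displaced below, ρ_m s.
s = t ρ_ice / ρ_m = 0.6641 km × 905.5/3362 = 0.179 km.

0.179 km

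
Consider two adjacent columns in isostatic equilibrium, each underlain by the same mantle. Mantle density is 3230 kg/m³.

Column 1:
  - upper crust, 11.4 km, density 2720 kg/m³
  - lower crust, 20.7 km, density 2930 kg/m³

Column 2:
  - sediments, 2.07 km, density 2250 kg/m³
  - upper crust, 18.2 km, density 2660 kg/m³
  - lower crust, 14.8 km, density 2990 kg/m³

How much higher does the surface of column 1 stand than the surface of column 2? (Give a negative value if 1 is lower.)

−1.22 km

For any compensation level in the mantle, the mantle terms cancel and isostasy reduces to e = (Σt_1 − Σt_2) − (Σ(ρt)_1 − Σ(ρt)_2) / ρ_m.
Σt_1 = 32.1 km; Σt_2 = 35.07 km; Σ(ρt)_1 = 91659; Σ(ρt)_2 = 97321.5 (in km·kg/m³).
e = (32.1 − 35.07) − (91659 − 97321.5) / 3230 = −1.22 km.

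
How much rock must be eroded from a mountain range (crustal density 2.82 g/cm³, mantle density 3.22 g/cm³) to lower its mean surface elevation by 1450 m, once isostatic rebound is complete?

Net drop Δ = e − u = e − e ρ_c/ρ_m = e (ρ_m − ρ_c)/ρ_m.
e = Δ ρ_m/(ρ_m − ρ_c) = 1450 m × 3.22/0.4 = 11700 m.

11700 m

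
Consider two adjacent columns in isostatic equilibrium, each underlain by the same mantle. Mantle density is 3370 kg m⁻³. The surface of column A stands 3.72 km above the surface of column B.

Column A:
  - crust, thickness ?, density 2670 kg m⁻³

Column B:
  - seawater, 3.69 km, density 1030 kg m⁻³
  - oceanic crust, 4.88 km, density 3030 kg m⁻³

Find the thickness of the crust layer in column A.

Take the compensation level at the base of the deeper column (depth z_c below the surface of column A) and equate Σ ρ_i t_i down to z_c; mantle fills any gap and the z_c terms cancel.
Column A: x×2670 + (z_c − 0 − x)×3370
Column B: 3.72×0 + 3.69×1030 + 4.88×3030 + (z_c − 3.72 − 8.57)×3370
The z_c×3370 term appears on both sides and cancels. Collect the known terms of each column as K = Σ(ρt)_known − 3370 × (depth of known layers): K_A = 0 − 3370×0 = 0; K_B = 18587.1 − 3370×(3.72 + 8.57) = −22830.2.
Balance: K_A − x×(3370 − 2670) = K_B, so x = (K_A − K_B)/(3370 − 2670) = 22830.2/700 = 32.6 km.

32.6 km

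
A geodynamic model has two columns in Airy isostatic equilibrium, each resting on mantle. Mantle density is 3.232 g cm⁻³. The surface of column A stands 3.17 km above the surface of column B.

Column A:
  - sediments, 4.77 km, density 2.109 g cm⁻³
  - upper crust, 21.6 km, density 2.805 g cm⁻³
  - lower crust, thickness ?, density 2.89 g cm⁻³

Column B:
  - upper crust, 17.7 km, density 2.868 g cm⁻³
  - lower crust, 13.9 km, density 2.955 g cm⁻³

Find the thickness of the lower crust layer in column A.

17.4 km

Take the compensation level at the base of the deeper column (depth z_c below the surface of column A) and equate Σ ρ_i t_i down to z_c; mantle fills any gap and the z_c terms cancel.
Column A: 4.77×2.109 + 21.6×2.805 + x×2.89 + (z_c − 26.37 − x)×3.232
Column B: 3.17×0 + 17.7×2.868 + 13.9×2.955 + (z_c − 3.17 − 31.6)×3.232
The z_c×3.232 term appears on both sides and cancels. Collect the known terms of each column as K = Σ(ρt)_known − 3.232 × (depth of known layers): K_A = 70.64793 − 3.232×26.37 = −14.57991; K_B = 91.8381 − 3.232×(3.17 + 31.6) = −20.53854.
Balance: K_A − x×(3.232 − 2.89) = K_B, so x = (K_A − K_B)/(3.232 − 2.89) = 5.95863/0.342 = 17.4 km.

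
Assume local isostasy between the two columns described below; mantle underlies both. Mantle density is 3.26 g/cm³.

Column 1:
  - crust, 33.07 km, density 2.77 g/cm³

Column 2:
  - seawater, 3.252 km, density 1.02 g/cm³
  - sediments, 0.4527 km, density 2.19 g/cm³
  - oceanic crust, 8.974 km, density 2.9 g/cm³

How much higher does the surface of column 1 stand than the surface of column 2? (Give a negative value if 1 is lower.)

For any compensation level in the mantle, the mantle terms cancel and isostasy reduces to e = (Σt_1 − Σt_2) − (Σ(ρt)_1 − Σ(ρt)_2) / ρ_m.
Σt_1 = 33.07 km; Σt_2 = 12.6787 km; Σ(ρt)_1 = 91.6039; Σ(ρt)_2 = 30.333053 (in km·g/cm³).
e = (33.07 − 12.6787) − (91.6039 − 30.333053) / 3.26 = 1.6 km.

1.6 km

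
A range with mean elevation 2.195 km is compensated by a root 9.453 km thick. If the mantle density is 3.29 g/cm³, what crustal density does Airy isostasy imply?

2.67 g/cm³

ρ_c h = (ρ_m − ρ_c) r → ρ_c (h + r) = ρ_m r → ρ_c = ρ_m r / (h + r).
ρ_c = 3.29 × 9.453 km / (2.195 km + 9.453 km) = 2.67 g/cm³.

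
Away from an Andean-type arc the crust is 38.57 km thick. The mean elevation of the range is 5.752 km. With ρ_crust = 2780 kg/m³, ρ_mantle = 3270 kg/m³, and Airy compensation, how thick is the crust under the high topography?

77 km

Root depth r = h ρ_c / (ρ_m − ρ_c) = 5.752 km × 2780 / 490 = 32.63 km.
Total thickness = T + h + r = 38.57 km + 5.752 km + 32.63 km = 77 km.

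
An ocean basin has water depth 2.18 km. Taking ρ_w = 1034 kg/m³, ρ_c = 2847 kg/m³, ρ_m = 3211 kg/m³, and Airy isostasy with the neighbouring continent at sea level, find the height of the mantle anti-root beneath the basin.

By Archimedes' principle applied to the lithosphere: replacing crust with seawater at the top is compensated by replacing crust with mantle at the base: d (ρ_c − ρ_w) = a (ρ_m − ρ_c).
a = d (ρ_c − ρ_w)/(ρ_m − ρ_c) = 2.18 km × 1813/364 = 10.9 km.

10.9 km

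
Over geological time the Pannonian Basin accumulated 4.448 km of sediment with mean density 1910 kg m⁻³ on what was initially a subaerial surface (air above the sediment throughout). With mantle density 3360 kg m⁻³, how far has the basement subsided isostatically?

2.53 km

Subaerial load: s = t ρ_sed / ρ_m = 4.448 km × 1910/3360 = 2.53 km.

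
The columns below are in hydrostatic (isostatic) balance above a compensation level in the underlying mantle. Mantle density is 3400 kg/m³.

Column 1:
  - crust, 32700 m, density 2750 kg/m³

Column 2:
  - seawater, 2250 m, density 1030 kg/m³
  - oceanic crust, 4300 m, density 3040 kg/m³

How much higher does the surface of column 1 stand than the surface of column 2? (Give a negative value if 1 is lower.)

4230 m

For any compensation level in the mantle, the mantle terms cancel and isostasy reduces to e = (Σt_1 − Σt_2) − (Σ(ρt)_1 − Σ(ρt)_2) / ρ_m.
Σt_1 = 32700 m; Σt_2 = 6550 m; Σ(ρt)_1 = 89925000; Σ(ρt)_2 = 15389500 (in m·kg/m³).
e = (32700 − 6550) − (89925000 − 15389500) / 3400 = 4230 m.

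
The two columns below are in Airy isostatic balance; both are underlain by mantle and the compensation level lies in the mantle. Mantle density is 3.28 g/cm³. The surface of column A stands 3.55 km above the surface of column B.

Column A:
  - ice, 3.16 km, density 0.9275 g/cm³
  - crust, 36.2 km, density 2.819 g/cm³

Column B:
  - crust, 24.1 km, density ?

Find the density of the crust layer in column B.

2.76 g/cm³

Take the compensation level at the base of the deeper column (depth z_c below the surface of column A) and equate Σ ρ_i t_i down to z_c; mantle fills any gap and the z_c terms cancel.
Column A: 3.16×0.9275 + 36.2×2.819 + (z_c − 39.36)×3.28
Column B: 3.55×0 + 24.1×ρ + (z_c − 3.55 − 24.1)×3.28
The z_c×3.28 term appears on both sides and cancels. Collect the known terms of each column as K = Σ(ρt)_known − 3.28 × (depth of known layers): K_A = 104.9787 − 3.28×39.36 = −24.1221; K_B = 0 − 3.28×(3.55 + 24.1) = −90.692.
Balance: K_A = K_B + 24.1×ρ, so ρ = (K_A − K_B)/24.1 = 66.5699/24.1 = 2.76 g/cm³.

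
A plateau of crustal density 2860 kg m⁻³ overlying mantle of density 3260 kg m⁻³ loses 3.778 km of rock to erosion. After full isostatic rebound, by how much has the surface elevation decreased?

0.464 km

Rebound u = e ρ_c/ρ_m = 3.778 km × 2860/3260 = 3.314 km.
Net surface drop = e − u = 3.778 km − 3.314 km = e (ρ_m − ρ_c)/ρ_m = 0.464 km.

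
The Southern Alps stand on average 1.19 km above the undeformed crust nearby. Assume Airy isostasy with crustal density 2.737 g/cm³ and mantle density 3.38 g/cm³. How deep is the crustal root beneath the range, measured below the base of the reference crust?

5.07 km

Balancing pressure at the compensation depth: the weight of the topography is balanced by the buoyancy of the root, ρ_c h = (ρ_m − ρ_c) r.
r = h · ρ_c / (ρ_m − ρ_c) = 1.19 km × 2.737 / (3.38 − 2.737) = 5.07 km.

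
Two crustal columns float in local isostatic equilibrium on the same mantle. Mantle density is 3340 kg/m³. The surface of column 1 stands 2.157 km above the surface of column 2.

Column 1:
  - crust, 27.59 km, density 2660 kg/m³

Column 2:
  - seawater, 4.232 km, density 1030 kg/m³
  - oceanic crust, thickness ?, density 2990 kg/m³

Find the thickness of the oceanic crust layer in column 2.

5.09 km

Take the compensation level at the base of the deeper column (depth z_c below the surface of column 1) and equate Σ ρ_i t_i down to z_c; mantle fills any gap and the z_c terms cancel.
Column 1: 27.59×2660 + (z_c − 27.59)×3340
Column 2: 2.157×0 + 4.232×1030 + x×2990 + (z_c − 2.157 − 4.232 − x)×3340
The z_c×3340 term appears on both sides and cancels. Collect the known terms of each column as K = Σ(ρt)_known − 3340 × (depth of known layers): K_1 = 73389.4 − 3340×27.59 = −18761.2; K_2 = 4358.96 − 3340×(2.157 + 4.232) = −16980.3.
Balance: K_1 = K_2 − x×(3340 − 2990), so x = (K_2 − K_1)/(3340 − 2990) = 1780.9/350 = 5.09 km.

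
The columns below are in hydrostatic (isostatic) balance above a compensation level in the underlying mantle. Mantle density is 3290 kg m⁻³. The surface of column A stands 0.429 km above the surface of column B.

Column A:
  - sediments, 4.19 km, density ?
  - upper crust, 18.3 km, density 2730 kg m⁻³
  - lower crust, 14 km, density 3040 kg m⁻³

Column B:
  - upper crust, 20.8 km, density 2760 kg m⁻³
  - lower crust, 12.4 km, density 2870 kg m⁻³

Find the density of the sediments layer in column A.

2360 kg m⁻³

Take the compensation level at the base of the deeper column (depth z_c below the surface of column A) and equate Σ ρ_i t_i down to z_c; mantle fills any gap and the z_c terms cancel.
Column A: 4.19×ρ + 18.3×2730 + 14×3040 + (z_c − 36.49)×3290
Column B: 0.429×0 + 20.8×2760 + 12.4×2870 + (z_c − 0.429 − 33.2)×3290
The z_c×3290 term appears on both sides and cancels. Collect the known terms of each column as K = Σ(ρt)_known − 3290 × (depth of known layers): K_A = 92519 − 3290×36.49 = −27533.1; K_B = 92996 − 3290×(0.429 + 33.2) = −17643.41.
Balance: K_A + 4.19×ρ = K_B, so ρ = (K_B − K_A)/4.19 = 9889.69/4.19 = 2360 kg m⁻³.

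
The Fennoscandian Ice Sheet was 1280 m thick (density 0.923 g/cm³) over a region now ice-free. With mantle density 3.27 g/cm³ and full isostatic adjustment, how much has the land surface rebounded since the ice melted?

361 m

Removing the load lets mantle flow back in; uplift u satisfies ρ_ice t = ρ_m u.
u = t ρ_ice/ρ_m = 1280 m × 0.923/3.27 = 361 m.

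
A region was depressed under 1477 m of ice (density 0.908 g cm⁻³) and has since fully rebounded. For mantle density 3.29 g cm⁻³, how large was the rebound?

408 m

Removing the load lets mantle flow back in; uplift u satisfies ρ_ice t = ρ_m u.
u = t ρ_ice/ρ_m = 1477 m × 0.908/3.29 = 408 m.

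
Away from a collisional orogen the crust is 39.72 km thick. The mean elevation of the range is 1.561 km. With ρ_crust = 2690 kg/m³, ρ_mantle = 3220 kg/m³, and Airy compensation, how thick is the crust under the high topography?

Root depth r = h ρ_c / (ρ_m − ρ_c) = 1.561 km × 2690 / 530 = 7.923 km.
Total thickness = T + h + r = 39.72 km + 1.561 km + 7.923 km = 49.2 km.

49.2 km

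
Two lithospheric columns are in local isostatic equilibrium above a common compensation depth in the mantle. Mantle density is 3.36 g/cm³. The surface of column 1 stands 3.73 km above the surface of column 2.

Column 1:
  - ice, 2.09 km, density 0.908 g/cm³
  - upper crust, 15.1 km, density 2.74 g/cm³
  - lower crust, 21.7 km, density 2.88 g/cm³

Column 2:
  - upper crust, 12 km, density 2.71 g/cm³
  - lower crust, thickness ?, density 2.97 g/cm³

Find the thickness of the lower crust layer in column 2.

11.7 km

Take the compensation level at the base of the deeper column (depth z_c below the surface of column 1) and equate Σ ρ_i t_i down to z_c; mantle fills any gap and the z_c terms cancel.
Column 1: 2.09×0.908 + 15.1×2.74 + 21.7×2.88 + (z_c − 38.89)×3.36
Column 2: 3.73×0 + 12×2.71 + x×2.97 + (z_c − 3.73 − 12 − x)×3.36
The z_c×3.36 term appears on both sides and cancels. Collect the known terms of each column as K = Σ(ρt)_known − 3.36 × (depth of known layers): K_1 = 105.76772 − 3.36×38.89 = −24.90268; K_2 = 32.52 − 3.36×(3.73 + 12) = −20.3328.
Balance: K_1 = K_2 − x×(3.36 − 2.97), so x = (K_2 − K_1)/(3.36 − 2.97) = 4.56988/0.39 = 11.7 km.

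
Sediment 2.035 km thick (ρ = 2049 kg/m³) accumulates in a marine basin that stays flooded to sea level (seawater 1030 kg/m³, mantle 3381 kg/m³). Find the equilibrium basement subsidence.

0.882 km

Submarine loading: the sediment displaces seawater, and the subsidence is in turn flooded, so s (ρ_m − ρ_w) = t (ρ_sed − ρ_w).
s = 2.035 km × (2049 − 1030) / (3381 − 1030) = 0.882 km.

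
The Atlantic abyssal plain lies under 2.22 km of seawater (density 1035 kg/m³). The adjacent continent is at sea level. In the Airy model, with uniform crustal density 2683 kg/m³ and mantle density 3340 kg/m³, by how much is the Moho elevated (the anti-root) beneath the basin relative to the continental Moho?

For local isostatic compensation: replacing crust with seawater at the top is compensated by replacing crust with mantle at the base: d (ρ_c − ρ_w) = a (ρ_m − ρ_c).
a = d (ρ_c − ρ_w)/(ρ_m − ρ_c) = 2.22 km × 1648/657 = 5.57 km.

5.57 km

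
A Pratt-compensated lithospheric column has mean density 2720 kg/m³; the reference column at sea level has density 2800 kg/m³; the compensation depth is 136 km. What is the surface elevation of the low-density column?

4 km

ρ_ref D = ρ (D + h) → h = D (ρ_ref − ρ)/ρ.
h = 136 km × (2800 − 2720)/2720 = 4 km.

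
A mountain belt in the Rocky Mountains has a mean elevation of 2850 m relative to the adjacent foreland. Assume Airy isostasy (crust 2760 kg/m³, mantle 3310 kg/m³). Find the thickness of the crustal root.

Isostatic balance requires: the weight of the topography is balanced by the buoyancy of the root, ρ_c h = (ρ_m − ρ_c) r.
r = h · ρ_c / (ρ_m − ρ_c) = 2850 m × 2760 / (3310 − 2760) = 14300 m.

14300 m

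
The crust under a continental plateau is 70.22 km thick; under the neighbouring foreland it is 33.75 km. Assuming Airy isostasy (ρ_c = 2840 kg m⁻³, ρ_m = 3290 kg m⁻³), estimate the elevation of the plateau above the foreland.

4.99 km

Excess crust Δ = 70.22 km − 33.75 km = 36.47 km, split between elevation h and root r with h + r = Δ.
Airy balance ρ_c h = (ρ_m − ρ_c) r gives r = h ρ_c/(ρ_m − ρ_c), so h (1 + ρ_c/(ρ_m − ρ_c)) = Δ, i.e. h = Δ (ρ_m − ρ_c)/ρ_m.
h = 36.47 km × 450/3290 = 4.99 km.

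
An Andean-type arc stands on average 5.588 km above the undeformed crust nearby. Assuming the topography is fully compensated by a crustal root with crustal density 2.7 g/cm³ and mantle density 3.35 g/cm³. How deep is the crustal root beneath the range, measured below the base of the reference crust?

In Airy isostatic equilibrium: the weight of the topography is balanced by the buoyancy of the root, ρ_c h = (ρ_m − ρ_c) r.
r = h · ρ_c / (ρ_m − ρ_c) = 5.588 km × 2.7 / (3.35 − 2.7) = 23.2 km.

23.2 km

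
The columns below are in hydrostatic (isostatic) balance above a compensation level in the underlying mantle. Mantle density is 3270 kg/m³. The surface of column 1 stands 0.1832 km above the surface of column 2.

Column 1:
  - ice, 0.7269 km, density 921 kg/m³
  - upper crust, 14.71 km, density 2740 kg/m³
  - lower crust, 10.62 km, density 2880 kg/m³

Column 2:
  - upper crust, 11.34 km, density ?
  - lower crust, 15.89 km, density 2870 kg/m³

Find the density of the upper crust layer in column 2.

2680 kg/m³

Take the compensation level at the base of the deeper column (depth z_c below the surface of column 1) and equate Σ ρ_i t_i down to z_c; mantle fills any gap and the z_c terms cancel.
Column 1: 0.7269×921 + 14.71×2740 + 10.62×2880 + (z_c − 26.0569)×3270
Column 2: 0.1832×0 + 11.34×ρ + 15.89×2870 + (z_c − 0.1832 − 27.23)×3270
The z_c×3270 term appears on both sides and cancels. Collect the known terms of each column as K = Σ(ρt)_known − 3270 × (depth of known layers): K_1 = 71560.4749 − 3270×26.0569 = −13645.5881; K_2 = 45604.3 − 3270×(0.1832 + 27.23) = −44036.864.
Balance: K_1 = K_2 + 11.34×ρ, so ρ = (K_1 − K_2)/11.34 = 30391.3/11.34 = 2680 kg/m³.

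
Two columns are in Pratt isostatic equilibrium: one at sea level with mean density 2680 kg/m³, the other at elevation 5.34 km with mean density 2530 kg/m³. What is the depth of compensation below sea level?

90.1 km

ρ_ref D = ρ (D + h) → D (ρ_ref − ρ) = ρ h.
D = ρ h/(ρ_ref − ρ) = 2530 × 5.34 km/(2680 − 2530) = 90.1 km.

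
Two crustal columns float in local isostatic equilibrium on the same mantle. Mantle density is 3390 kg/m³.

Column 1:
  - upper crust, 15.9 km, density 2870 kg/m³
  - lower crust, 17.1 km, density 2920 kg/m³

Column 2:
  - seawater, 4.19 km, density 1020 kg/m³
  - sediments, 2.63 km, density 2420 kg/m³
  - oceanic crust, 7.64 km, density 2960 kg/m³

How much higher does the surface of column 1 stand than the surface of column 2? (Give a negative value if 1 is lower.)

0.159 km

For any compensation level in the mantle, the mantle terms cancel and isostasy reduces to e = (Σt_1 − Σt_2) − (Σ(ρt)_1 − Σ(ρt)_2) / ρ_m.
Σt_1 = 33 km; Σt_2 = 14.46 km; Σ(ρt)_1 = 95565; Σ(ρt)_2 = 33252.8 (in km·kg/m³).
e = (33 − 14.46) − (95565 − 33252.8) / 3390 = 0.159 km.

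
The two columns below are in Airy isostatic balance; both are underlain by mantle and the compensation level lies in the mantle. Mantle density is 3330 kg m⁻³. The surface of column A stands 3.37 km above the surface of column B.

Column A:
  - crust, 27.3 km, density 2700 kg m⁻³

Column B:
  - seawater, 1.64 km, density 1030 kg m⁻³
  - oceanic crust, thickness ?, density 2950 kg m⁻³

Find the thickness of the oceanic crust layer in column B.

Take the compensation level at the base of the deeper column (depth z_c below the surface of column A) and equate Σ ρ_i t_i down to z_c; mantle fills any gap and the z_c terms cancel.
Column A: 27.3×2700 + (z_c − 27.3)×3330
Column B: 3.37×0 + 1.64×1030 + x×2950 + (z_c − 3.37 − 1.64 − x)×3330
The z_c×3330 term appears on both sides and cancels. Collect the known terms of each column as K = Σ(ρt)_known − 3330 × (depth of known layers): K_A = 73710 − 3330×27.3 = −17199; K_B = 1689.2 − 3330×(3.37 + 1.64) = −14994.1.
Balance: K_A = K_B − x×(3330 − 2950), so x = (K_B − K_A)/(3330 − 2950) = 2204.9/380 = 5.8 km.

5.8 km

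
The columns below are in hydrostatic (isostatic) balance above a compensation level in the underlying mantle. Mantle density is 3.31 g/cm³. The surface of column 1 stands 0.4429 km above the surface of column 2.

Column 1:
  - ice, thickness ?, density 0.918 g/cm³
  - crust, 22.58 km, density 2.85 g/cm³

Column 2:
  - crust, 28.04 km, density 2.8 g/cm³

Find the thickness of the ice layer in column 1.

2.25 km

Take the compensation level at the base of the deeper column (depth z_c below the surface of column 1) and equate Σ ρ_i t_i down to z_c; mantle fills any gap and the z_c terms cancel.
Column 1: x×0.918 + 22.58×2.85 + (z_c − 22.58 − x)×3.31
Column 2: 0.4429×0 + 28.04×2.8 + (z_c − 0.4429 − 28.04)×3.31
The z_c×3.31 term appears on both sides and cancels. Collect the known terms of each column as K = Σ(ρt)_known − 3.31 × (depth of known layers): K_1 = 64.353 − 3.31×22.58 = −10.3868; K_2 = 78.512 − 3.31×(0.4429 + 28.04) = −15.766399.
Balance: K_1 − x×(3.31 − 0.918) = K_2, so x = (K_1 − K_2)/(3.31 − 0.918) = 5.3796/2.392 = 2.25 km.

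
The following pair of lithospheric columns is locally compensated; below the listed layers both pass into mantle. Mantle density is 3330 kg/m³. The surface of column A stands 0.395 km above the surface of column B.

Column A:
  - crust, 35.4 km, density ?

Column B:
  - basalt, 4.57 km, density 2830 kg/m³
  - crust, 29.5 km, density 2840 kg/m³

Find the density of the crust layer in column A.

Take the compensation level at the base of the deeper column (depth z_c below the surface of column A) and equate Σ ρ_i t_i down to z_c; mantle fills any gap and the z_c terms cancel.
Column A: 35.4×ρ + (z_c − 35.4)×3330
Column B: 0.395×0 + 4.57×2830 + 29.5×2840 + (z_c − 0.395 − 34.07)×3330
The z_c×3330 term appears on both sides and cancels. Collect the known terms of each column as K = Σ(ρt)_known − 3330 × (depth of known layers): K_A = 0 − 3330×35.4 = −117882; K_B = 96713.1 − 3330×(0.395 + 34.07) = −18055.35.
Balance: K_A + 35.4×ρ = K_B, so ρ = (K_B − K_A)/35.4 = 99826.7/35.4 = 2820 kg/m³.

2820 kg/m³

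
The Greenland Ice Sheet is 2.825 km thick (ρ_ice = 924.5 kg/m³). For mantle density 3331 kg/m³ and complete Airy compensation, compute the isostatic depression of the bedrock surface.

0.784 km

By Archimedes' principle applied to the lithosphere: the ice load ρ_ice t is balanced by mantle displaced below, ρ_m s.
s = t ρ_ice / ρ_m = 2.825 km × 924.5/3331 = 0.784 km.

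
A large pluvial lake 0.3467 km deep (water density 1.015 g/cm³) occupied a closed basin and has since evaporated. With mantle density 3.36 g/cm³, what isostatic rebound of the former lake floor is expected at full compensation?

0.105 km

u = d ρ_w/ρ_m = 0.3467 km × 1.015/3.36 = 0.105 km.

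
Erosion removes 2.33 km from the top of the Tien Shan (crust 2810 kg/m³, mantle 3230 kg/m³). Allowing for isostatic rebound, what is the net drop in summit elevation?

0.303 km

Rebound u = e ρ_c/ρ_m = 2.33 km × 2810/3230 = 2.027 km.
Net surface drop = e − u = 2.33 km − 2.027 km = e (ρ_m − ρ_c)/ρ_m = 0.303 km.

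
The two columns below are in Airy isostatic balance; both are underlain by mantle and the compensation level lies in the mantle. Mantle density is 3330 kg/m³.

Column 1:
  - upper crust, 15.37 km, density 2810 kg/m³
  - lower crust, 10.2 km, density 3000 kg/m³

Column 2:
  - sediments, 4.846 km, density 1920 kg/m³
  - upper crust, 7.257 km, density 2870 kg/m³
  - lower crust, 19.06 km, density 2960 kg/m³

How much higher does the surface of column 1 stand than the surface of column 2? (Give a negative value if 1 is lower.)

−1.76 km

For any compensation level in the mantle, the mantle terms cancel and isostasy reduces to e = (Σt_1 − Σt_2) − (Σ(ρt)_1 − Σ(ρt)_2) / ρ_m.
Σt_1 = 25.57 km; Σt_2 = 31.163 km; Σ(ρt)_1 = 73789.7; Σ(ρt)_2 = 86549.51 (in km·kg/m³).
e = (25.57 − 31.163) − (73789.7 − 86549.51) / 3330 = −1.76 km.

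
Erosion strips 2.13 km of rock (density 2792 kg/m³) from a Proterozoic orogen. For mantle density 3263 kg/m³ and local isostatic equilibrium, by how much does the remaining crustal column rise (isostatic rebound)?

1.82 km

Unloading: uplift u = e ρ_c/ρ_m = 2.13 km × 2792/3263 = 1.82 km.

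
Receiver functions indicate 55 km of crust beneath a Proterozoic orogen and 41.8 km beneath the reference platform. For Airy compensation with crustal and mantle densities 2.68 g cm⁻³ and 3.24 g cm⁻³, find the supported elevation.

Excess crust Δ = 55 km − 41.8 km = 13.2 km, split between elevation h and root r with h + r = Δ.
Airy balance ρ_c h = (ρ_m − ρ_c) r gives r = h ρ_c/(ρ_m − ρ_c), so h (1 + ρ_c/(ρ_m − ρ_c)) = Δ, i.e. h = Δ (ρ_m − ρ_c)/ρ_m.
h = 13.2 km × 0.56/3.24 = 2.28 km.

2.28 km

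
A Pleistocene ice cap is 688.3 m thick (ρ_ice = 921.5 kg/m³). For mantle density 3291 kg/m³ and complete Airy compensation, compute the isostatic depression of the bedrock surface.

By Archimedes' principle applied to the lithosphere: the ice load ρ_ice t is balanced by mantle displaced below, ρ_m s.
s = t ρ_ice / ρ_m = 688.3 m × 921.5/3291 = 193 m.

193 m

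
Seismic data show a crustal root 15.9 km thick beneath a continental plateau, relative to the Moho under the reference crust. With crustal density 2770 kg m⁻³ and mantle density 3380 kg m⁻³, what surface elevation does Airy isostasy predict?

3.5 km

Isostatic balance requires: ρ_c h = (ρ_m − ρ_c) r.
h = r (ρ_m − ρ_c) / ρ_c = 15.9 km × (3380 − 2770) / 2770 = 3.5 km.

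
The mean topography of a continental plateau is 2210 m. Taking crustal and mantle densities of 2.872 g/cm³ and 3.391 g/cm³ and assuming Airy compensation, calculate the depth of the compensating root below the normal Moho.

12200 m

Isostatic balance requires: the weight of the topography is balanced by the buoyancy of the root, ρ_c h = (ρ_m − ρ_c) r.
r = h · ρ_c / (ρ_m − ρ_c) = 2210 m × 2.872 / (3.391 − 2.872) = 12200 m.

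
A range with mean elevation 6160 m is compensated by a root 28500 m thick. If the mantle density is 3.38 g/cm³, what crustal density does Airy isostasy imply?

ρ_c h = (ρ_m − ρ_c) r → ρ_c (h + r) = ρ_m r → ρ_c = ρ_m r / (h + r).
ρ_c = 3.38 × 28500 m / (6160 m + 28500 m) = 2.78 g/cm³.

2.78 g/cm³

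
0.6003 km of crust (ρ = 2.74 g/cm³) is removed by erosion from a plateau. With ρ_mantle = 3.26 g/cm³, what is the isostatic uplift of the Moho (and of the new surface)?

0.505 km

Unloading: uplift u = e ρ_c/ρ_m = 0.6003 km × 2.74/3.26 = 0.505 km.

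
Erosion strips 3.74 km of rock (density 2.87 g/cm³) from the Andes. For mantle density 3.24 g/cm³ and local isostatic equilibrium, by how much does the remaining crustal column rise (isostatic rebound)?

3.31 km

Unloading: uplift u = e ρ_c/ρ_m = 3.74 km × 2.87/3.24 = 3.31 km.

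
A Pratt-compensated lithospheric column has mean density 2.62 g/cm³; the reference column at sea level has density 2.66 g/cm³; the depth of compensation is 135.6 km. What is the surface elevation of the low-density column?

2.07 km

ρ_ref D = ρ (D + h) → h = D (ρ_ref − ρ)/ρ.
h = 135.6 km × (2.66 − 2.62)/2.62 = 2.07 km.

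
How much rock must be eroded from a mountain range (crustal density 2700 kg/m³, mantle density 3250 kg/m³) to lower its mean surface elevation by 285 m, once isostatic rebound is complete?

Net drop Δ = e − u = e − e ρ_c/ρ_m = e (ρ_m − ρ_c)/ρ_m.
e = Δ ρ_m/(ρ_m − ρ_c) = 285 m × 3250/550 = 1680 m.

1680 m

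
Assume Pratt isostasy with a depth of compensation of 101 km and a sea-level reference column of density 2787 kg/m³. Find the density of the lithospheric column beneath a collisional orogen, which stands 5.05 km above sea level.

2650 kg/m³

Pratt balance: ρ_ref D = ρ (D + h).
ρ = ρ_ref D/(D + h) = 2787 × 101 km/(101 km + 5.05 km) = 2650 kg/m³.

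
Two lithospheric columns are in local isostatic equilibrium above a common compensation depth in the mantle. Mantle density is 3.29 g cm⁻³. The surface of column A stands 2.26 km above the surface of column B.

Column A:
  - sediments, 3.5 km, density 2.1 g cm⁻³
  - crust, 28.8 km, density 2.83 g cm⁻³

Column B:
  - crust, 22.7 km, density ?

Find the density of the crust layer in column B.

2.85 g cm⁻³

Take the compensation level at the base of the deeper column (depth z_c below the surface of column A) and equate Σ ρ_i t_i down to z_c; mantle fills any gap and the z_c terms cancel.
Column A: 3.5×2.1 + 28.8×2.83 + (z_c − 32.3)×3.29
Column B: 2.26×0 + 22.7×ρ + (z_c − 2.26 − 22.7)×3.29
The z_c×3.29 term appears on both sides and cancels. Collect the known terms of each column as K = Σ(ρt)_known − 3.29 × (depth of known layers): K_A = 88.854 − 3.29×32.3 = −17.413; K_B = 0 − 3.29×(2.26 + 22.7) = −82.1184.
Balance: K_A = K_B + 22.7×ρ, so ρ = (K_A − K_B)/22.7 = 64.7054/22.7 = 2.85 g cm⁻³.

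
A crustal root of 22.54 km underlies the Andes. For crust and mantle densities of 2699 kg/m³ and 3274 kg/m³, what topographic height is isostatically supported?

Balancing pressure at the compensation depth: ρ_c h = (ρ_m − ρ_c) r.
h = r (ρ_m − ρ_c) / ρ_c = 22.54 km × (3274 − 2699) / 2699 = 4.8 km.

4.8 km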